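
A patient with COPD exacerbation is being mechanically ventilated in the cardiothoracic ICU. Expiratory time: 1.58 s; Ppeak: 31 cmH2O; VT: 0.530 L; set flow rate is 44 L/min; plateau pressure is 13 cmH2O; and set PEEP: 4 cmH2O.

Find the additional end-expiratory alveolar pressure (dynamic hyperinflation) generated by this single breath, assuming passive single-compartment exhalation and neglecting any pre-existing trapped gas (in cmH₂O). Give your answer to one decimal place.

Flow: 44 L/min ÷ 60 = 0.7333 L/s.
R = (PIP − Pplat)/V̇ = (31 − 13) / 0.7333 = 18.0/0.7333 = 24.547 cmH2O·s/L.
C = Vt/(Pplat − PEEP) = 530.0 / (13 − 4) = 530.0/9.0 = 58.889 mL/cmH2O.
τ = R × C = 24.547 × 0.05889 L/cmH2O = 1.446 s.
Fraction remaining = e^(−Te/τ) = e^(−1.58/1.446) = 0.3353; trapped volume = 530.0 × 0.3353 = 177.71 mL.
Additional alveolar pressure from trapping ≈ V_trapped / C = 177.71 / 58.889 = 3.018 cmH2O.

3.0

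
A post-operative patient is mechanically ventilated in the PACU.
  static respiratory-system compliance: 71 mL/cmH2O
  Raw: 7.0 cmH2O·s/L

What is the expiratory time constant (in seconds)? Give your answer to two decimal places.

τ = R × C = 7.0 × 71 mL/cmH2O = 7.0 × 0.071 L/cmH2O = 0.497 s.

0.50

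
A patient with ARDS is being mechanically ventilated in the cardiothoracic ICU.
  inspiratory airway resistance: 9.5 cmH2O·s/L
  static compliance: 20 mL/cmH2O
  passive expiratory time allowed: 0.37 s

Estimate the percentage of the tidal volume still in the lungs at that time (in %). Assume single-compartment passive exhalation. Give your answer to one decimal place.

τ = R × C = 9.5 × 20 mL/cmH2O = 9.5 × 0.020 L/cmH2O = 0.19 s.
Passive exhalation: V(t)/V₀ = e^(−t/τ) = e^(−0.37/0.19) = 0.1426.
Fraction remaining = 0.1426 → 14.26%.

14.3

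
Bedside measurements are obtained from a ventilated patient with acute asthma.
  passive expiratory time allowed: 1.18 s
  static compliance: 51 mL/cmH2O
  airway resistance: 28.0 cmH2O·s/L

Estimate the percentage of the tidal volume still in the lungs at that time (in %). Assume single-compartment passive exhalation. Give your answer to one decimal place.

43.8

τ = R × C = 28.0 × 51 mL/cmH2O = 28.0 × 0.051 L/cmH2O = 1.428 s.
Passive exhalation: V(t)/V₀ = e^(−t/τ) = e^(−1.18/1.428) = 0.4377.
Fraction remaining = 0.4377 → 43.77%.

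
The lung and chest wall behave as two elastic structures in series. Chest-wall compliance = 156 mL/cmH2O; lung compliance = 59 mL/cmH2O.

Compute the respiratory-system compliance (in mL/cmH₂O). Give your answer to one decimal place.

Lung and chest wall are elastances in series: 1/Crs = 1/CL + 1/Ccw.
1/Crs = 1/59 + 1/156 = 0.02336.
Crs = 42.808 mL/cmH2O.

42.8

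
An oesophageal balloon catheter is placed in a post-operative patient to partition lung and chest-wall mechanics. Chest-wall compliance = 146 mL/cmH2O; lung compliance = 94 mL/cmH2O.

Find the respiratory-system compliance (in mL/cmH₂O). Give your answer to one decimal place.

Lung and chest wall are elastances in series: 1/Crs = 1/CL + 1/Ccw.
1/Crs = 1/94 + 1/146 = 0.01749.
Crs = 57.176 mL/cmH2O.

57.2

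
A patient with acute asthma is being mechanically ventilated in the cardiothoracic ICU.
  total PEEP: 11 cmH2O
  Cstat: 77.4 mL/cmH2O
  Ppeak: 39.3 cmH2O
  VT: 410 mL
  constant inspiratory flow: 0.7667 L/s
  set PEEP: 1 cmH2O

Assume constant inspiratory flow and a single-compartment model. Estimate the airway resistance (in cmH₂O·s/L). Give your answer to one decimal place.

30.0

Total PEEP = 11 cmH2O (set 1 + intrinsic 10); this is the baseline alveolar pressure.
Equation of motion (constant flow): PIP = Vt/C + R·V̇ + PEEP.
R·V̇ = PIP − Vt/C − PEEP = 39.3 − 410/77.4 − 11 = 39.3 − 5.297 − 11 = 23.003 cmH2O.
R = 23.003 / 0.7667 = 30.003 cmH2O·s/L.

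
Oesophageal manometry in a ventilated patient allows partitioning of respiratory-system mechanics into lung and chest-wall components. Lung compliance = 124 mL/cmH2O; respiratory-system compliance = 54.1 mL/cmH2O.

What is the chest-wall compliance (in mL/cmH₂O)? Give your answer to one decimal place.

1/Ccw = 1/Crs − 1/CL.
1/Ccw = 1/54.1 − 1/124 = 0.01042.
Ccw = 95.969 mL/cmH2O.

96.0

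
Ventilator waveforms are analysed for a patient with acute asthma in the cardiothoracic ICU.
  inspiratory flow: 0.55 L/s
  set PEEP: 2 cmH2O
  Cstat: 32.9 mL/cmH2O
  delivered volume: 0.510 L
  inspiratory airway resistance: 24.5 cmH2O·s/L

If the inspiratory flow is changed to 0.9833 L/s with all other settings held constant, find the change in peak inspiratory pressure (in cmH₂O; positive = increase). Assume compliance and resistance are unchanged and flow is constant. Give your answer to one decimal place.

PIP = Vt/C + R·V̇ + PEEP (constant-flow equation of motion).
Only the resistive term changes: ΔPIP = R × ΔV̇ = 24.5 × (0.9833 − 0.55) = 24.5 × 0.4333 = 10.616 cmH2O.

10.6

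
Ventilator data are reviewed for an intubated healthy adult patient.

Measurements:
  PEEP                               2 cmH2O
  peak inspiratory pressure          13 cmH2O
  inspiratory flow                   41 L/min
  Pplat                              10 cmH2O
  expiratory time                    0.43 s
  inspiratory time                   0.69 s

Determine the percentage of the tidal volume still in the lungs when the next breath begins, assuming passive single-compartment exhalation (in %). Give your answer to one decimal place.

Flow: 41 L/min ÷ 60 = 0.6833 L/s.
Vt = flow × Ti = 0.6833 L/s × 0.69 s × 1000 mL/L = 471.48 mL.
R = (PIP − Pplat)/V̇ = (13 − 10) / 0.6833 = 3.0/0.6833 = 4.39 cmH2O·s/L.
C = Vt/(Pplat − PEEP) = 471.48 / (10 − 2) = 471.48/8.0 = 58.935 mL/cmH2O.
τ = R × C = 4.39 × 0.05894 L/cmH2O = 0.2587 s.
Fraction remaining at end-expiration = e^(−Te/τ) = e^(−0.43/0.2587) = 0.1897 → 18.97%.

19.0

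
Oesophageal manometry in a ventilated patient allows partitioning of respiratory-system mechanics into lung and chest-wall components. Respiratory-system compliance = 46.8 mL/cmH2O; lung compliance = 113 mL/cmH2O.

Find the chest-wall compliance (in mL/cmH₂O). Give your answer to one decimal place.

79.9

1/Ccw = 1/Crs − 1/CL.
1/Ccw = 1/46.8 − 1/113 = 0.01252.
Ccw = 79.872 mL/cmH2O.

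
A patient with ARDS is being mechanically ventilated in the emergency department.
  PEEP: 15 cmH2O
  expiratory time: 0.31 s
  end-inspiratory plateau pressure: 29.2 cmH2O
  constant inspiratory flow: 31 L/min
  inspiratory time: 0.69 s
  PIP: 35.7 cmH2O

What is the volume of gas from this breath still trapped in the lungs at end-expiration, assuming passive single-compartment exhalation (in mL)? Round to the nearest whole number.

Flow: 31 L/min ÷ 60 = 0.5167 L/s.
Vt = flow × Ti = 0.5167 L/s × 0.69 s × 1000 mL/L = 356.52 mL.
R = (PIP − Pplat)/V̇ = (35.7 − 29.2) / 0.5167 = 6.5/0.5167 = 12.58 cmH2O·s/L.
C = Vt/(Pplat − PEEP) = 356.52 / (29.2 − 15) = 356.52/14.2 = 25.107 mL/cmH2O.
τ = R × C = 12.58 × 0.02511 L/cmH2O = 0.3159 s.
Fraction remaining = e^(−Te/τ) = e^(−0.31/0.3159) = 0.3748.
Trapped volume = 356.52 × 0.3748 = 133.62 mL.

134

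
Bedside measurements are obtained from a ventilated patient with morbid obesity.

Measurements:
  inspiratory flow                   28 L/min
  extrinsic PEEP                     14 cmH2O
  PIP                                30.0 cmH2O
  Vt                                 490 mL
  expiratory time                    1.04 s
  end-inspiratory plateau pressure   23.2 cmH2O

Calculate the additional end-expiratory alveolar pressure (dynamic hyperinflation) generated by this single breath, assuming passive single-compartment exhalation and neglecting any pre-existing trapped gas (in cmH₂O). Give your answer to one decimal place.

Flow: 28 L/min ÷ 60 = 0.4667 L/s.
R = (PIP − Pplat)/V̇ = (30.0 − 23.2) / 0.4667 = 6.8/0.4667 = 14.57 cmH2O·s/L.
C = Vt/(Pplat − PEEP) = 490.0 / (23.2 − 14) = 490.0/9.2 = 53.261 mL/cmH2O.
τ = R × C = 14.57 × 0.05326 L/cmH2O = 0.776 s.
Fraction remaining = e^(−Te/τ) = e^(−1.04/0.776) = 0.2618; trapped volume = 490.0 × 0.2618 = 128.28 mL.
Additional alveolar pressure from trapping ≈ V_trapped / C = 128.28 / 53.261 = 2.409 cmH2O.

2.4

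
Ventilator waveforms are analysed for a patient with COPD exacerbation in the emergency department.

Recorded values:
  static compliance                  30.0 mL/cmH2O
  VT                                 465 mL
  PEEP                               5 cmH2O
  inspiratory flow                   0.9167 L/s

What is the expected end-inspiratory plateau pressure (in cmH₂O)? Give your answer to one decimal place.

Pplat = PEEP + Vt / Cstat = 5 + 465 / 30.0 = 5 + 15.5 = 20.5 cmH2O.

20.5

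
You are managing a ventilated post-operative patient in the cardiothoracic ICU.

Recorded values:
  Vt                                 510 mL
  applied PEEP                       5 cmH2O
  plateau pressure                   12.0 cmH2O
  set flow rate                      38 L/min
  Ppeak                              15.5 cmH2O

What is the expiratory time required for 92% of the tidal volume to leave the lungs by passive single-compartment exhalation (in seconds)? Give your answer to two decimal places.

Flow: 38 L/min ÷ 60 = 0.6333 L/s.
R = (PIP − Pplat)/V̇ = (15.5 − 12.0) / 0.6333 = 3.5/0.6333 = 5.527 cmH2O·s/L.
C = Vt/(Pplat − PEEP) = 510.0 / (12.0 − 5) = 510.0/7.0 = 72.857 mL/cmH2O.
τ = R × C = 5.527 × 0.07286 L/cmH2O = 0.4027 s.
t = −τ·ln(1 − 0.92) = −0.4027·ln(0.08) = 1.017 s.

1.02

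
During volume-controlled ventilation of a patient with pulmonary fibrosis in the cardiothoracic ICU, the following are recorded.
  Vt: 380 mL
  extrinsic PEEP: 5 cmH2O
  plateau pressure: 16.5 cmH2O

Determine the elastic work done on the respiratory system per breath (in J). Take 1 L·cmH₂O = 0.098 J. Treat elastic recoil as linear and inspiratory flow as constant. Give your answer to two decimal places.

Elastic work ≈ ½ × (Pplat − PEEP) × Vt = 0.5 × (16.5 − 5) × 0.380 L = 0.5 × 11.5 × 0.380 = 2.185 L·cmH2O.
× 0.098 J/(L·cmH2O) → 0.2141 J.

0.21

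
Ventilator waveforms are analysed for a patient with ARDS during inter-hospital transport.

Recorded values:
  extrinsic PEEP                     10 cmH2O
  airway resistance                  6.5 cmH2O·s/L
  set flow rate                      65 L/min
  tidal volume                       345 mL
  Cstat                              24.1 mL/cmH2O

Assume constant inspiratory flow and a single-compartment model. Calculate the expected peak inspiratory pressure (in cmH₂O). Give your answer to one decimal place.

Flow: 65 L/min ÷ 60 = 1.0833 L/s.
Equation of motion (constant flow): PIP = Vt/C + R·V̇ + PEEP.
PIP = 345/24.1 + 6.5×1.0833 + 10 = 14.315 + 7.041 + 10 = 31.356 cmH2O.

31.4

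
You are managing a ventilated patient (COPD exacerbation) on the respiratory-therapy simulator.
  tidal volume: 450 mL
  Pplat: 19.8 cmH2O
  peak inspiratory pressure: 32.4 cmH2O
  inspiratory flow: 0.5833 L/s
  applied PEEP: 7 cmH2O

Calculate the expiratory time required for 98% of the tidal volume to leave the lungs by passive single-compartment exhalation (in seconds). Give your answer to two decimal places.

2.97

R = (PIP − Pplat)/V̇ = (32.4 − 19.8) / 0.5833 = 12.6/0.5833 = 21.601 cmH2O·s/L.
C = Vt/(Pplat − PEEP) = 450.0 / (19.8 − 7) = 450.0/12.8 = 35.156 mL/cmH2O.
τ = R × C = 21.601 × 0.03516 L/cmH2O = 0.7595 s.
t = −τ·ln(1 − 0.98) = −0.7595·ln(0.02) = 2.971 s.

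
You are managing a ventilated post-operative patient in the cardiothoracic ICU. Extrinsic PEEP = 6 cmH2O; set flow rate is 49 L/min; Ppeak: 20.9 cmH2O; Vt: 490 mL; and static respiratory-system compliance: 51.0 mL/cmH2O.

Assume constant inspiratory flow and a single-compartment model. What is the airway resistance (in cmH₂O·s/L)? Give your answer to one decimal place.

Flow: 49 L/min ÷ 60 = 0.8167 L/s.
Equation of motion (constant flow): PIP = Vt/C + R·V̇ + PEEP.
R·V̇ = PIP − Vt/C − PEEP = 20.9 − 490/51.0 − 6 = 20.9 − 9.608 − 6 = 5.292 cmH2O.
R = 5.292 / 0.8167 = 6.48 cmH2O·s/L.

6.5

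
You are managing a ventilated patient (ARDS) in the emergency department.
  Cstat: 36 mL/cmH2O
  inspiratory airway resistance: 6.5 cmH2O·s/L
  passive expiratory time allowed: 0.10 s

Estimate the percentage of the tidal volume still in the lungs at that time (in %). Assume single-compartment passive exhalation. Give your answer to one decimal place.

τ = R × C = 6.5 × 36 mL/cmH2O = 6.5 × 0.036 L/cmH2O = 0.234 s.
Passive exhalation: V(t)/V₀ = e^(−t/τ) = e^(−0.10/0.234) = 0.6522.
Fraction remaining = 0.6522 → 65.22%.

65.2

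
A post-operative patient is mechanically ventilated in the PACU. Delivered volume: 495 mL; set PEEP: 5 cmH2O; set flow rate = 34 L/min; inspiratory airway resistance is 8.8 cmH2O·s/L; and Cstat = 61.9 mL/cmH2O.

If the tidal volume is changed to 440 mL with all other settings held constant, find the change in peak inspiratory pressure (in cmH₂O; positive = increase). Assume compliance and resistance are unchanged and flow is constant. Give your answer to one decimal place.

PIP = Vt/C + R·V̇ + PEEP (constant-flow equation of motion).
Only the elastic term changes: ΔPIP = ΔVt / C = (440 − 495) / 61.9 = -0.8885 cmH2O.

-0.9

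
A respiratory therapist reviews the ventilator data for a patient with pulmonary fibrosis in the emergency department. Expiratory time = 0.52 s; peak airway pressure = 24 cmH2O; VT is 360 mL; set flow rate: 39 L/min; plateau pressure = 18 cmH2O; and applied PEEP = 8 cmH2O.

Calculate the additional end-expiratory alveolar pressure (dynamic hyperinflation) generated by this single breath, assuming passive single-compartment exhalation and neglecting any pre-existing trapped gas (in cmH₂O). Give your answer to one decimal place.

2.1

Flow: 39 L/min ÷ 60 = 0.65 L/s.
R = (PIP − Pplat)/V̇ = (24 − 18) / 0.65 = 6.0/0.65 = 9.231 cmH2O·s/L.
C = Vt/(Pplat − PEEP) = 360.0 / (18 − 8) = 360.0/10.0 = 36.0 mL/cmH2O.
τ = R × C = 9.231 × 0.036 L/cmH2O = 0.3323 s.
Fraction remaining = e^(−Te/τ) = e^(−0.52/0.3323) = 0.2091; trapped volume = 360.0 × 0.2091 = 75.276 mL.
Additional alveolar pressure from trapping ≈ V_trapped / C = 75.276 / 36.0 = 2.091 cmH2O.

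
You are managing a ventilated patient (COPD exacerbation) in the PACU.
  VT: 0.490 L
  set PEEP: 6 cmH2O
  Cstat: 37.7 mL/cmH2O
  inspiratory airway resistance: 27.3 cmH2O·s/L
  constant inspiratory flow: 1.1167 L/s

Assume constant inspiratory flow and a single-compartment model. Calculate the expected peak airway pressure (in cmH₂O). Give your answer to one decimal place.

49.5

Equation of motion (constant flow): PIP = Vt/C + R·V̇ + PEEP.
PIP = 490/37.7 + 27.3×1.1167 + 6 = 12.997 + 30.486 + 6 = 49.483 cmH2O.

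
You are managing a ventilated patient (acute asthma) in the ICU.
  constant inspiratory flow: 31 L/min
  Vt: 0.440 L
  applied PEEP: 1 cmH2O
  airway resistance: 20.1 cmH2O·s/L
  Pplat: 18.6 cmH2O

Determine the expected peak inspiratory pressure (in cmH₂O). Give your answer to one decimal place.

29.0

Flow: 31 L/min ÷ 60 = 0.5167 L/s.
PIP = Pplat + Raw × flow = 18.6 + 20.1 × 0.5167 = 18.6 + 10.386 = 28.986 cmH2O.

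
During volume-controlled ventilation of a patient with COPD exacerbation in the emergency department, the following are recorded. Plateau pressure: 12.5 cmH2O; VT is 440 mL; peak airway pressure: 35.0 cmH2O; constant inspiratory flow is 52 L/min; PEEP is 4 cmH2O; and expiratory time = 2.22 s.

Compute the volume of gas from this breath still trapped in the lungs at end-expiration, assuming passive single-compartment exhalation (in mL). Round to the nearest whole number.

Flow: 52 L/min ÷ 60 = 0.8667 L/s.
R = (PIP − Pplat)/V̇ = (35.0 − 12.5) / 0.8667 = 22.5/0.8667 = 25.961 cmH2O·s/L.
C = Vt/(Pplat − PEEP) = 440.0 / (12.5 − 4) = 440.0/8.5 = 51.765 mL/cmH2O.
τ = R × C = 25.961 × 0.05177 L/cmH2O = 1.344 s.
Fraction remaining = e^(−Te/τ) = e^(−2.22/1.344) = 0.1917.
Trapped volume = 440.0 × 0.1917 = 84.348 mL.

84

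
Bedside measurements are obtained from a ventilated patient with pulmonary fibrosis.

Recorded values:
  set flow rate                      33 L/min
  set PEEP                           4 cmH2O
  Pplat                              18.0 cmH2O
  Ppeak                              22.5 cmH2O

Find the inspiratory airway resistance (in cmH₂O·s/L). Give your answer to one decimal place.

Flow: 33 L/min ÷ 60 = 0.55 L/s.
Raw = (PIP − Pplat) / flow = (22.5 − 18.0) / 0.55 = 4.5 / 0.55 = 8.182 cmH2O·s/L.

8.2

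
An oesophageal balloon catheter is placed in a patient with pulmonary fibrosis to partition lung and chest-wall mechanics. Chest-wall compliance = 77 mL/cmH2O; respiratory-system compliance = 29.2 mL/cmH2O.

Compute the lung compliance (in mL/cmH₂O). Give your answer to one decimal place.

47.0

1/CL = 1/Crs − 1/Ccw.
1/CL = 1/29.2 − 1/77 = 0.02126.
CL = 47.037 mL/cmH2O.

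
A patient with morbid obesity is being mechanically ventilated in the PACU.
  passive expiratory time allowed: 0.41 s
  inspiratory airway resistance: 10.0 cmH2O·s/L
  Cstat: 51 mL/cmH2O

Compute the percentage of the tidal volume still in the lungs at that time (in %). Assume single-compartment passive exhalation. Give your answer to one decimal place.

τ = R × C = 10.0 × 51 mL/cmH2O = 10.0 × 0.051 L/cmH2O = 0.51 s.
Passive exhalation: V(t)/V₀ = e^(−t/τ) = e^(−0.41/0.51) = 0.4476.
Fraction remaining = 0.4476 → 44.76%.

44.8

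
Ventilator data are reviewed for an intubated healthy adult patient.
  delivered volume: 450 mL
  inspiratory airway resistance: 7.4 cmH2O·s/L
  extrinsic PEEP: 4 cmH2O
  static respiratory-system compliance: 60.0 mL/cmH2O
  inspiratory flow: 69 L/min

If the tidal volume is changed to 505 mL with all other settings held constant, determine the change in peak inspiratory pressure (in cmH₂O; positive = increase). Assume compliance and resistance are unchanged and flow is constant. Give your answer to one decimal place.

PIP = Vt/C + R·V̇ + PEEP (constant-flow equation of motion).
Only the elastic term changes: ΔPIP = ΔVt / C = (505 − 450) / 60.0 = 0.9167 cmH2O.

0.9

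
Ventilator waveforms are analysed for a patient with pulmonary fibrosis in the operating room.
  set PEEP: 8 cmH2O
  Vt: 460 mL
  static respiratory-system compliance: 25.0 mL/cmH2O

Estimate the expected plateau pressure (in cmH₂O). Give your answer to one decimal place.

Pplat = PEEP + Vt / Cstat = 8 + 460 / 25.0 = 8 + 18.4 = 26.4 cmH2O.

26.4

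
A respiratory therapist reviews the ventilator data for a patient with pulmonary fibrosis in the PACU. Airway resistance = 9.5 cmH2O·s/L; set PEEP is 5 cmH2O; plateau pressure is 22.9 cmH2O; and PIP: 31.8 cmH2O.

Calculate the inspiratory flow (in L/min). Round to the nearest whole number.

56

flow = (PIP − Pplat) / Raw = (31.8 − 22.9) / 9.5 = 0.9368 L/s × 60 = 56.208 L/min.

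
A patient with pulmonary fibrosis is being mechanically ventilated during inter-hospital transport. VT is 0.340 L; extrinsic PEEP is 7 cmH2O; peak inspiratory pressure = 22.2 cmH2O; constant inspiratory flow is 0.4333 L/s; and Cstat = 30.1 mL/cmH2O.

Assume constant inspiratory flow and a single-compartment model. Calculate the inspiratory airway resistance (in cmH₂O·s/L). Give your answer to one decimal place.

9.0

Equation of motion (constant flow): PIP = Vt/C + R·V̇ + PEEP.
R·V̇ = PIP − Vt/C − PEEP = 22.2 − 340/30.1 − 7 = 22.2 − 11.296 − 7 = 3.904 cmH2O.
R = 3.904 / 0.4333 = 9.01 cmH2O·s/L.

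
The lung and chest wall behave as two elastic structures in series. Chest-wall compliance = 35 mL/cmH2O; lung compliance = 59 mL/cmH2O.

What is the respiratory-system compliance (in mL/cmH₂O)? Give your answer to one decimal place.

Lung and chest wall are elastances in series: 1/Crs = 1/CL + 1/Ccw.
1/Crs = 1/59 + 1/35 = 0.04552.
Crs = 21.968 mL/cmH2O.

22.0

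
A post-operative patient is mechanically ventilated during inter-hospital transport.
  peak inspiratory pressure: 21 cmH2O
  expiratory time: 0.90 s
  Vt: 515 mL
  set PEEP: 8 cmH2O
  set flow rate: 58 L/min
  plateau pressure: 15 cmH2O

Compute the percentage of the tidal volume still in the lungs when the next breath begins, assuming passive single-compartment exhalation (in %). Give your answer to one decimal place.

13.9

Flow: 58 L/min ÷ 60 = 0.9667 L/s.
R = (PIP − Pplat)/V̇ = (21 − 15) / 0.9667 = 6.0/0.9667 = 6.207 cmH2O·s/L.
C = Vt/(Pplat − PEEP) = 515.0 / (15 − 8) = 515.0/7.0 = 73.571 mL/cmH2O.
τ = R × C = 6.207 × 0.07357 L/cmH2O = 0.4566 s.
Fraction remaining at end-expiration = e^(−Te/τ) = e^(−0.90/0.4566) = 0.1393 → 13.93%.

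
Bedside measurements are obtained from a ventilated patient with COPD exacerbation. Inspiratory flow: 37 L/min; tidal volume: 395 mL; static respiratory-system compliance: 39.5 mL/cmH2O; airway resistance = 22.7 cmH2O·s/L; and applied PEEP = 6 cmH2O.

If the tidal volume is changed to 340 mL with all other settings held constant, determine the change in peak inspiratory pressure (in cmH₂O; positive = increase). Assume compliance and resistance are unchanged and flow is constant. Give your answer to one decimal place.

PIP = Vt/C + R·V̇ + PEEP (constant-flow equation of motion).
Only the elastic term changes: ΔPIP = ΔVt / C = (340 − 395) / 39.5 = -1.392 cmH2O.

-1.4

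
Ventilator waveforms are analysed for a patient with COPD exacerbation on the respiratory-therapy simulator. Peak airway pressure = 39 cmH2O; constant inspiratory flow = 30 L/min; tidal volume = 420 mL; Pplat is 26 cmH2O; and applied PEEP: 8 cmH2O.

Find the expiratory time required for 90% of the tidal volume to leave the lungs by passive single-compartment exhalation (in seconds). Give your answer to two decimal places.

Flow: 30 L/min ÷ 60 = 0.5 L/s.
R = (PIP − Pplat)/V̇ = (39 − 26) / 0.5 = 13.0/0.5 = 26.0 cmH2O·s/L.
C = Vt/(Pplat − PEEP) = 420.0 / (26 − 8) = 420.0/18.0 = 23.333 mL/cmH2O.
τ = R × C = 26.0 × 0.02333 L/cmH2O = 0.6066 s.
t = −τ·ln(1 − 0.90) = −0.6066·ln(0.1) = 1.397 s.

1.40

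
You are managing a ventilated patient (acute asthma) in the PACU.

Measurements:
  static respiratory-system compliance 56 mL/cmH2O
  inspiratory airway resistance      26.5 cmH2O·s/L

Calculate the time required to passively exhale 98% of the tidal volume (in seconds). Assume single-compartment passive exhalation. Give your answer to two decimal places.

5.81

τ = R × C = 26.5 × 56 mL/cmH2O = 26.5 × 0.056 L/cmH2O = 1.484 s.
Exhaled fraction f = 1 − e^(−t/τ) → t = −τ·ln(1 − f) = −1.484·ln(0.02) = 5.805 s.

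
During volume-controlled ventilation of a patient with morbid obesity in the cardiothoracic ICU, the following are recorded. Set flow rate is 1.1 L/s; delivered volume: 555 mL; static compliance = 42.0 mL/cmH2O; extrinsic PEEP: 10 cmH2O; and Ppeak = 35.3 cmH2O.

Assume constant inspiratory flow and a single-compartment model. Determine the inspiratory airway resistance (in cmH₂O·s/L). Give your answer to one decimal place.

Equation of motion (constant flow): PIP = Vt/C + R·V̇ + PEEP.
R·V̇ = PIP − Vt/C − PEEP = 35.3 − 555/42.0 − 10 = 35.3 − 13.214 − 10 = 12.086 cmH2O.
R = 12.086 / 1.1 = 10.987 cmH2O·s/L.

11.0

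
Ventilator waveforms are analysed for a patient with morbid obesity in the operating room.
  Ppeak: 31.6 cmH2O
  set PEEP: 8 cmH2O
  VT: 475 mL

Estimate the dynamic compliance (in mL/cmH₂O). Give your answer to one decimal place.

Dynamic compliance = Vt / (PIP − PEEP) = 475 / (31.6 − 8) = 475 / 23.6 = 20.127 mL/cmH2O.

20.1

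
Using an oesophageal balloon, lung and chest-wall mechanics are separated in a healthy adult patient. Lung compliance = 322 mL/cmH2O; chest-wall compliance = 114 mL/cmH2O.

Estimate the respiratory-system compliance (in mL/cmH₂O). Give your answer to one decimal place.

84.2

Lung and chest wall are elastances in series: 1/Crs = 1/CL + 1/Ccw.
1/Crs = 1/322 + 1/114 = 0.01188.
Crs = 84.175 mL/cmH2O.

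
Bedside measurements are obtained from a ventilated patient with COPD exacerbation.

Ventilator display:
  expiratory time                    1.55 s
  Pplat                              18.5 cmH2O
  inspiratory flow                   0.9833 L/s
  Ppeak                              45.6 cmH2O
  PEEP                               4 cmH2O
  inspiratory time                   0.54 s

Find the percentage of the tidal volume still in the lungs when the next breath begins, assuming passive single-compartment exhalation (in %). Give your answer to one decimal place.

Vt = flow × Ti = 0.9833 L/s × 0.54 s × 1000 mL/L = 530.98 mL.
R = (PIP − Pplat)/V̇ = (45.6 − 18.5) / 0.9833 = 27.1/0.9833 = 27.56 cmH2O·s/L.
C = Vt/(Pplat − PEEP) = 530.98 / (18.5 − 4) = 530.98/14.5 = 36.619 mL/cmH2O.
τ = R × C = 27.56 × 0.03662 L/cmH2O = 1.009 s.
Fraction remaining at end-expiration = e^(−Te/τ) = e^(−1.55/1.009) = 0.2152 → 21.52%.

21.5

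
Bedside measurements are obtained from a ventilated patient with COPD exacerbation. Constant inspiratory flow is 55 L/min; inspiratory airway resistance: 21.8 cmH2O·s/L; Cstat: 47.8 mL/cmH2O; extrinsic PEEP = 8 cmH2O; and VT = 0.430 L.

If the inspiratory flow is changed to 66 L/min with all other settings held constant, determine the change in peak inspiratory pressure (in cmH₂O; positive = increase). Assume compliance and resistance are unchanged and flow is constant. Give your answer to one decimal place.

Flow: 55 L/min ÷ 60 = 0.9167 L/s.
New flow: 66 L/min ÷ 60 = 1.1 L/s.
PIP = Vt/C + R·V̇ + PEEP (constant-flow equation of motion).
Only the resistive term changes: ΔPIP = R × ΔV̇ = 21.8 × (1.1 − 0.9167) = 21.8 × 0.1833 = 3.996 cmH2O.

4.0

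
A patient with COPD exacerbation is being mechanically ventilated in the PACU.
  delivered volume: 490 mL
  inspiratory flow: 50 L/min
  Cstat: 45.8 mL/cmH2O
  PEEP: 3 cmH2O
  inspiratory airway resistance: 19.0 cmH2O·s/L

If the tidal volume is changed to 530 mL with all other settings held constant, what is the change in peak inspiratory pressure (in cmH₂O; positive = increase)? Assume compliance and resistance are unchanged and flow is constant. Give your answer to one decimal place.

0.9

PIP = Vt/C + R·V̇ + PEEP (constant-flow equation of motion).
Only the elastic term changes: ΔPIP = ΔVt / C = (530 − 490) / 45.8 = 0.8734 cmH2O.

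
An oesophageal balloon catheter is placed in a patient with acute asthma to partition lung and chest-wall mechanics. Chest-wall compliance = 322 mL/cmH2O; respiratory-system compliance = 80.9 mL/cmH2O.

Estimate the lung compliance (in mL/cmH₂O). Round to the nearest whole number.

1/CL = 1/Crs − 1/Ccw.
1/CL = 1/80.9 − 1/322 = 0.009255.
CL = 108.05 mL/cmH2O.

108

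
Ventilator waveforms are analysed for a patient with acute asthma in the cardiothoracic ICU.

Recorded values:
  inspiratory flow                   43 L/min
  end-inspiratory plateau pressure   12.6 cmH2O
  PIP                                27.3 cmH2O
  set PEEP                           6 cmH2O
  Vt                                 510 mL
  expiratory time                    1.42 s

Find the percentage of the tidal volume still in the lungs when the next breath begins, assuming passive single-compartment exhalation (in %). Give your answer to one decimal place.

40.8

Flow: 43 L/min ÷ 60 = 0.7167 L/s.
R = (PIP − Pplat)/V̇ = (27.3 − 12.6) / 0.7167 = 14.7/0.7167 = 20.511 cmH2O·s/L.
C = Vt/(Pplat − PEEP) = 510.0 / (12.6 − 6) = 510.0/6.6 = 77.273 mL/cmH2O.
τ = R × C = 20.511 × 0.07727 L/cmH2O = 1.585 s.
Fraction remaining at end-expiration = e^(−Te/τ) = e^(−1.42/1.585) = 0.4082 → 40.82%.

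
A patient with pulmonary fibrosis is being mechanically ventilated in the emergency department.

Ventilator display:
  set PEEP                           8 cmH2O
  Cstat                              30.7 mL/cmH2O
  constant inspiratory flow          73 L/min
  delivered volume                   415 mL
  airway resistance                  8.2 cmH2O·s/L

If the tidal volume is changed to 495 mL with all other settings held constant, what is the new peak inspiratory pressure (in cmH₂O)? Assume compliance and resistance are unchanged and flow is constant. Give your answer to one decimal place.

34.1

Flow: 73 L/min ÷ 60 = 1.2167 L/s.
PIP = Vt/C + R·V̇ + PEEP (constant-flow equation of motion).
Only the elastic term changes: ΔPIP = ΔVt / C = (495 − 415) / 30.7 = 2.606 cmH2O.
Original PIP = 415/30.7 + 8.2×1.2167 + 8 = 31.495 cmH2O; new PIP = 31.495 + (2.606) = 34.101 cmH2O.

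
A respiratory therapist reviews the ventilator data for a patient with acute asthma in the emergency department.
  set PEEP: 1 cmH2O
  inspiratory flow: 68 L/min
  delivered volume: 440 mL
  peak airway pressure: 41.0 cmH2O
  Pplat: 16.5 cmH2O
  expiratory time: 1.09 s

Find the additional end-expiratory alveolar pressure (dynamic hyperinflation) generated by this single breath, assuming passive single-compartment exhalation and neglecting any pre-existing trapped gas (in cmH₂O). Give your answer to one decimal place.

Flow: 68 L/min ÷ 60 = 1.1333 L/s.
R = (PIP − Pplat)/V̇ = (41.0 − 16.5) / 1.1333 = 24.5/1.1333 = 21.618 cmH2O·s/L.
C = Vt/(Pplat − PEEP) = 440.0 / (16.5 − 1) = 440.0/15.5 = 28.387 mL/cmH2O.
τ = R × C = 21.618 × 0.02839 L/cmH2O = 0.6137 s.
Fraction remaining = e^(−Te/τ) = e^(−1.09/0.6137) = 0.1693; trapped volume = 440.0 × 0.1693 = 74.492 mL.
Additional alveolar pressure from trapping ≈ V_trapped / C = 74.492 / 28.387 = 2.624 cmH2O.

2.6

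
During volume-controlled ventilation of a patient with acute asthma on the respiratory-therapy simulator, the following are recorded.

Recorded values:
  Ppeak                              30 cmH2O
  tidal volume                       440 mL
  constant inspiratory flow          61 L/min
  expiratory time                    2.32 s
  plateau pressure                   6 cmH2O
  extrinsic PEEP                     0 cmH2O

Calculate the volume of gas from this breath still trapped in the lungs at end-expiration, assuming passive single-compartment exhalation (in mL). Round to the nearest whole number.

115

Flow: 61 L/min ÷ 60 = 1.0167 L/s.
R = (PIP − Pplat)/V̇ = (30 − 6) / 1.0167 = 24.0/1.0167 = 23.606 cmH2O·s/L.
C = Vt/(Pplat − PEEP) = 440.0 / (6 − 0) = 440.0/6.0 = 73.333 mL/cmH2O.
τ = R × C = 23.606 × 0.07333 L/cmH2O = 1.731 s.
Fraction remaining = e^(−Te/τ) = e^(−2.32/1.731) = 0.2618.
Trapped volume = 440.0 × 0.2618 = 115.19 mL.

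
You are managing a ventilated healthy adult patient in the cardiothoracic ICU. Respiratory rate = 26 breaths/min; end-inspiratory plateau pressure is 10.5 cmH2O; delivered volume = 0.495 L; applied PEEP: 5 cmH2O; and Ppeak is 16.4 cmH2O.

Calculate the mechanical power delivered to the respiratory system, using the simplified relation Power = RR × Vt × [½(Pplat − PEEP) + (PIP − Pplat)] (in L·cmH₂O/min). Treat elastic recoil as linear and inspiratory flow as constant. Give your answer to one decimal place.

Per-breath work = Vt × [½(Pplat−PEEP) + (PIP−Pplat)] = 0.495 × [0.5×5.5 + 5.9] = 0.495 × 8.65 = 4.282 L·cmH2O.
Power = 26 × 4.282 = 111.33 L·cmH2O/min.

111.3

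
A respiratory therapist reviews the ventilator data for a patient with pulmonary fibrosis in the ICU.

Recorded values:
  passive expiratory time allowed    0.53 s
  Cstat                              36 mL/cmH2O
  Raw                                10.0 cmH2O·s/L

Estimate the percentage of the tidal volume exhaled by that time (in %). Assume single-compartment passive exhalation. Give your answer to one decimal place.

τ = R × C = 10.0 × 36 mL/cmH2O = 10.0 × 0.036 L/cmH2O = 0.36 s.
Passive exhalation: V(t)/V₀ = e^(−t/τ) = e^(−0.53/0.36) = 0.2294.
Fraction exhaled = 1 − 0.2294 = 0.7706 → 77.06%.

77.1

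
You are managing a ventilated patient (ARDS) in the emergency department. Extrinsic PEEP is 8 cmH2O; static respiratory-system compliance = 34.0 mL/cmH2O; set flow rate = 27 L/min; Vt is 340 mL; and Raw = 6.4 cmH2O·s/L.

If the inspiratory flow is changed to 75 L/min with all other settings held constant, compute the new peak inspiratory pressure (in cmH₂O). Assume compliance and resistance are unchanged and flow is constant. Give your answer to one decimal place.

Flow: 27 L/min ÷ 60 = 0.45 L/s.
New flow: 75 L/min ÷ 60 = 1.25 L/s.
PIP = Vt/C + R·V̇ + PEEP (constant-flow equation of motion).
Only the resistive term changes: ΔPIP = R × ΔV̇ = 6.4 × (1.25 − 0.45) = 6.4 × 0.8 = 5.12 cmH2O.
Original PIP = 340/34.0 + 6.4×0.45 + 8 = 20.88 cmH2O; new PIP = 20.88 + (5.12) = 26.0 cmH2O.

26.0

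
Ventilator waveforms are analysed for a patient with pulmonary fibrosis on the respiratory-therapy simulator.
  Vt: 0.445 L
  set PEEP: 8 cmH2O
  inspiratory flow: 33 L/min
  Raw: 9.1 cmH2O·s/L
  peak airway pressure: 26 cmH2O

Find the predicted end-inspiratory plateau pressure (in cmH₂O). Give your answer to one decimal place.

21.0

Flow: 33 L/min ÷ 60 = 0.55 L/s.
Pplat = PIP − Raw × flow = 26 − 9.1 × 0.55 = 26 − 5.005 = 20.995 cmH2O.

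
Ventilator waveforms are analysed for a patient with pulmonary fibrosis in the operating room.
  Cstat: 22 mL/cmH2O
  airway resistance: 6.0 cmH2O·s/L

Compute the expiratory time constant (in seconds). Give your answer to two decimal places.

0.13

τ = R × C = 6.0 × 22 mL/cmH2O = 6.0 × 0.022 L/cmH2O = 0.132 s.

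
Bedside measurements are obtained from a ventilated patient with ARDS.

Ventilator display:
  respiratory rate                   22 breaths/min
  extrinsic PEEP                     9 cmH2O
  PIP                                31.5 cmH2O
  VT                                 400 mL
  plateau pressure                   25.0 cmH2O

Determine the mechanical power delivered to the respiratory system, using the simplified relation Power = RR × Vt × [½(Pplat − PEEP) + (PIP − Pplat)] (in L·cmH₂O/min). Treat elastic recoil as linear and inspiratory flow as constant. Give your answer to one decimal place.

127.6

Per-breath work = Vt × [½(Pplat−PEEP) + (PIP−Pplat)] = 0.400 × [0.5×16.0 + 6.5] = 0.400 × 14.5 = 5.8 L·cmH2O.
Power = 22 × 5.8 = 127.6 L·cmH2O/min.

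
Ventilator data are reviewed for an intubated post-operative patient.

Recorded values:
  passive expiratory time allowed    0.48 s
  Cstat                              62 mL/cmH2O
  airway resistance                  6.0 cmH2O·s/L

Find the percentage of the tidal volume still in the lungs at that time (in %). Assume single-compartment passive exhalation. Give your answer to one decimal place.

τ = R × C = 6.0 × 62 mL/cmH2O = 6.0 × 0.062 L/cmH2O = 0.372 s.
Passive exhalation: V(t)/V₀ = e^(−t/τ) = e^(−0.48/0.372) = 0.2752.
Fraction remaining = 0.2752 → 27.52%.

27.5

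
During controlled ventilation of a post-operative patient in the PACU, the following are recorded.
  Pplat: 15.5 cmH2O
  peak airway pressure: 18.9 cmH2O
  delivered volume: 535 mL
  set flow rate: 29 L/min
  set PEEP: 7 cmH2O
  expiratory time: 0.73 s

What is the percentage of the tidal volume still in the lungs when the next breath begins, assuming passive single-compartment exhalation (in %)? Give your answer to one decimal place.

19.2

Flow: 29 L/min ÷ 60 = 0.4833 L/s.
R = (PIP − Pplat)/V̇ = (18.9 − 15.5) / 0.4833 = 3.4/0.4833 = 7.035 cmH2O·s/L.
C = Vt/(Pplat − PEEP) = 535.0 / (15.5 − 7) = 535.0/8.5 = 62.941 mL/cmH2O.
τ = R × C = 7.035 × 0.06294 L/cmH2O = 0.4428 s.
Fraction remaining at end-expiration = e^(−Te/τ) = e^(−0.73/0.4428) = 0.1923 → 19.23%.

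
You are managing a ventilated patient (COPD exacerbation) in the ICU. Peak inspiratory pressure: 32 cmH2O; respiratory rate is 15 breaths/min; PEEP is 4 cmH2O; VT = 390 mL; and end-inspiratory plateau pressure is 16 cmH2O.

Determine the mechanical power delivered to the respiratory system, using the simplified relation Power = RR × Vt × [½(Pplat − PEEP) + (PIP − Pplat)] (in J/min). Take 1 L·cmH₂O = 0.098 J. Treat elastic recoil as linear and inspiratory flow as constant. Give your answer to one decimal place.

12.6

Per-breath work = Vt × [½(Pplat−PEEP) + (PIP−Pplat)] = 0.390 × [0.5×12.0 + 16.0] = 0.390 × 22.0 = 8.58 L·cmH2O.
Power = 15 × 8.58 = 128.7 L·cmH2O/min.
× 0.098 J/(L·cmH2O) → 12.613 J/min.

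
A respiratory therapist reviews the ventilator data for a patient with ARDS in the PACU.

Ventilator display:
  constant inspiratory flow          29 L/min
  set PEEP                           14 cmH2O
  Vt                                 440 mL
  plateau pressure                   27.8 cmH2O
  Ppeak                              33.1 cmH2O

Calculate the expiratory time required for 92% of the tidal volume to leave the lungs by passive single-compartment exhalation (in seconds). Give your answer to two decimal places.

0.88

Flow: 29 L/min ÷ 60 = 0.4833 L/s.
R = (PIP − Pplat)/V̇ = (33.1 − 27.8) / 0.4833 = 5.3/0.4833 = 10.966 cmH2O·s/L.
C = Vt/(Pplat − PEEP) = 440.0 / (27.8 − 14) = 440.0/13.8 = 31.884 mL/cmH2O.
τ = R × C = 10.966 × 0.03188 L/cmH2O = 0.3496 s.
t = −τ·ln(1 − 0.92) = −0.3496·ln(0.08) = 0.883 s.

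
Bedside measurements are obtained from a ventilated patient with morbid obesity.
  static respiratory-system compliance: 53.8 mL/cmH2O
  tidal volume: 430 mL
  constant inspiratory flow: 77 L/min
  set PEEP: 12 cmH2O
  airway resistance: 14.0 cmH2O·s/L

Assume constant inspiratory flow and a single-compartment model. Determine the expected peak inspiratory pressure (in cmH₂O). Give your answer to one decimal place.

Flow: 77 L/min ÷ 60 = 1.2833 L/s.
Equation of motion (constant flow): PIP = Vt/C + R·V̇ + PEEP.
PIP = 430/53.8 + 14.0×1.2833 + 12 = 7.993 + 17.966 + 12 = 37.959 cmH2O.

38.0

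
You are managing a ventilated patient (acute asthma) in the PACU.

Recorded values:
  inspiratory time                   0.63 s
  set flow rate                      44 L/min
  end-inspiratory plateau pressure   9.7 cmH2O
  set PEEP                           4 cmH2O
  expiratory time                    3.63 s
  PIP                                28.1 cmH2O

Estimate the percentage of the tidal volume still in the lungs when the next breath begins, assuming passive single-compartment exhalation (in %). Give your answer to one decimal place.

16.8

Flow: 44 L/min ÷ 60 = 0.7333 L/s.
Vt = flow × Ti = 0.7333 L/s × 0.63 s × 1000 mL/L = 461.98 mL.
R = (PIP − Pplat)/V̇ = (28.1 − 9.7) / 0.7333 = 18.4/0.7333 = 25.092 cmH2O·s/L.
C = Vt/(Pplat − PEEP) = 461.98 / (9.7 − 4) = 461.98/5.7 = 81.049 mL/cmH2O.
τ = R × C = 25.092 × 0.08105 L/cmH2O = 2.034 s.
Fraction remaining at end-expiration = e^(−Te/τ) = e^(−3.63/2.034) = 0.1679 → 16.79%.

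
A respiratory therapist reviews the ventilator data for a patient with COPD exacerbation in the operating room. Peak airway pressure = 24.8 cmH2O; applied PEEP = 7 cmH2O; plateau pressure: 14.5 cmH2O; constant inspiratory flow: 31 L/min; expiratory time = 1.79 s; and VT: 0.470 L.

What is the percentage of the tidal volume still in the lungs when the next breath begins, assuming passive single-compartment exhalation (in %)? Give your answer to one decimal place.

Flow: 31 L/min ÷ 60 = 0.5167 L/s.
R = (PIP − Pplat)/V̇ = (24.8 − 14.5) / 0.5167 = 10.3/0.5167 = 19.934 cmH2O·s/L.
C = Vt/(Pplat − PEEP) = 470.0 / (14.5 − 7) = 470.0/7.5 = 62.667 mL/cmH2O.
τ = R × C = 19.934 × 0.06267 L/cmH2O = 1.249 s.
Fraction remaining at end-expiration = e^(−Te/τ) = e^(−1.79/1.249) = 0.2386 → 23.86%.

23.9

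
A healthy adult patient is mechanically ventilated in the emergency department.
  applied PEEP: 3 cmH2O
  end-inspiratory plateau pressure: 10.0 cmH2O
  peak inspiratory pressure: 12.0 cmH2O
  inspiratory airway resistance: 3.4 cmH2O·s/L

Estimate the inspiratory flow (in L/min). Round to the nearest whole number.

35

flow = (PIP − Pplat) / Raw = (12.0 − 10.0) / 3.4 = 0.5882 L/s × 60 = 35.292 L/min.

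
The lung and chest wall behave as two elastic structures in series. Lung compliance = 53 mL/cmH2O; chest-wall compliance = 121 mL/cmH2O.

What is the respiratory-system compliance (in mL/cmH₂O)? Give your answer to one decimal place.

Lung and chest wall are elastances in series: 1/Crs = 1/CL + 1/Ccw.
1/Crs = 1/53 + 1/121 = 0.02713.
Crs = 36.86 mL/cmH2O.

36.9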